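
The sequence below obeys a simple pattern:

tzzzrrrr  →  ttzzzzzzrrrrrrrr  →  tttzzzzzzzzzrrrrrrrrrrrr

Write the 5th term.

tttttzzzzzzzzzzzzzzzrrrrrrrrrrrrrrrrrrrr

The n-th term is n t's then 3n z's then 4n r's (n = 1, 2, …).
At n = 5 the blocks have lengths 5, 15, 20.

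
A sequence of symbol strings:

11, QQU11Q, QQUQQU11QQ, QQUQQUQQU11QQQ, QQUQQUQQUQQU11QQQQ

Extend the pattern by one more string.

Every step adds QQU to the front and Q to the end of the previous string.
So the next term is QQU·QQUQQUQQUQQU11QQQQ·Q.

QQUQQUQQUQQUQQU11QQQQQ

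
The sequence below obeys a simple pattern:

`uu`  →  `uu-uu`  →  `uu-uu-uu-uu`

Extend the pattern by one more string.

Every step duplicates the string with '-' between the halves.
Doubling uu-uu-uu-uu with '-' between the halves:

uu-uu-uu-uu-uu-uu-uu-uu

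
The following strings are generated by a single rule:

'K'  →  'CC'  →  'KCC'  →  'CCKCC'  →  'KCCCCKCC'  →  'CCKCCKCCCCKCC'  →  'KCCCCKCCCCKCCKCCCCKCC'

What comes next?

This is a Fibonacci-style word recurrence s(k) = s(k−2)·s(k−1): e.g. K·CC = KCC.
So term 8 is CCKCCKCCCCKCC·KCCCCKCCCCKCCKCCCCKCC.

CCKCCKCCCCKCCKCCCCKCCCCKCCKCCCCKCC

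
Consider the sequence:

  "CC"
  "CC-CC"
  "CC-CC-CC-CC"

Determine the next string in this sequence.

Each string is two copies of the previous one joined by '-'.
One more doubling of CC-CC-CC-CC gives the answer.

CC-CC-CC-CC-CC-CC-CC-CC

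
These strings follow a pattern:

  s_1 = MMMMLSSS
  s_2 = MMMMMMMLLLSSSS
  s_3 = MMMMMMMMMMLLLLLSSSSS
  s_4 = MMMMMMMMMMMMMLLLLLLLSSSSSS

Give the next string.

MMMMMMMMMMMMMMMMLLLLLLLLLSSSSSSS

Each string has the form M^{3n+1} L^{2n-1} S^{n+2} (n = 1, 2, …).
At n = 5 the blocks have lengths 16, 9, 7.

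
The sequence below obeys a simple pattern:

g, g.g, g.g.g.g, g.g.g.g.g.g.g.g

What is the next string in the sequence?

Every step duplicates the string with '.' between the halves.
Doubling g.g.g.g.g.g.g.g with '.' between the halves:

g.g.g.g.g.g.g.g.g.g.g.g.g.g.g.g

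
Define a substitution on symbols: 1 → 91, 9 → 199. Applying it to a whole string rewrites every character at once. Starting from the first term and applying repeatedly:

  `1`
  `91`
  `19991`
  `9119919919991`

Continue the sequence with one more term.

Rewriting the 13 symbols of 9119919919991 one by one yields 199 91 91 199 199 91 199 199 91 199 199 199 91; concatenated:

1999191199199911991999119919919991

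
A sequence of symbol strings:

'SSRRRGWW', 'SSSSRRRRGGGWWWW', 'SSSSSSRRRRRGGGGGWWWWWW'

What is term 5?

The n-th term is 2n S's then n+2 R's then 2n-1 G's then 2n W's (n = 1, 2, …).
At n = 5 the blocks have lengths 10, 7, 9, 10.

SSSSSSSSSSRRRRRRRGGGGGGGGGWWWWWWWWWW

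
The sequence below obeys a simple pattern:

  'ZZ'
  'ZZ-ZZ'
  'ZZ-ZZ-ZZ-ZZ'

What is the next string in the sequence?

s(k+1) = s(k)·-·s(k) — each term doubles the last with '-' between the halves.
Doubling ZZ-ZZ-ZZ-ZZ with '-' between the halves:

ZZ-ZZ-ZZ-ZZ-ZZ-ZZ-ZZ-ZZ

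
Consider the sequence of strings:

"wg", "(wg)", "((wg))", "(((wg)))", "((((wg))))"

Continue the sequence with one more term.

Every step adds ( to the front and ) to the end of the previous string.
Applying this once more to ((((wg)))):

(((((wg)))))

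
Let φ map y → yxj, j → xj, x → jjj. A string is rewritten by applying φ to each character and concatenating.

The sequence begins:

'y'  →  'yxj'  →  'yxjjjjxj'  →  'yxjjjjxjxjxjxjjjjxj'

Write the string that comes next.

yxjjjjxjxjxjxjjjjxjjjjxjjjjxjjjjxjxjxjxjjjjxj

φ(yxjjjjxjxjxjxjjjjxj) expands symbol-by-symbol to yxj jjj xj xj xj xj jjj xj jjj xj jjj xj jjj xj xj xj xj jjj xj; joining the 19 pieces gives the next term.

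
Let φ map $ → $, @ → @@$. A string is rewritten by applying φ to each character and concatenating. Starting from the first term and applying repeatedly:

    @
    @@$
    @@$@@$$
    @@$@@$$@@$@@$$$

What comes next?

@@$@@$$@@$@@$$$@@$@@$$@@$@@$$$$

φ(@@$@@$$@@$@@$$$) expands symbol-by-symbol to @@$ @@$ $ @@$ @@$ $ $ @@$ @@$ $ @@$ @@$ $ $ $; joining the 15 pieces gives the next term.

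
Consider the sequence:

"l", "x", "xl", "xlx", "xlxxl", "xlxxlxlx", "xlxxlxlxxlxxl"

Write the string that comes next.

This is a Fibonacci-style word recurrence s(k) = s(k−1)·s(k−2): e.g. x·l = xl.
The next term joins xlxxlxlxxlxxl and xlxxlxlx.

xlxxlxlxxlxxlxlxxlxlx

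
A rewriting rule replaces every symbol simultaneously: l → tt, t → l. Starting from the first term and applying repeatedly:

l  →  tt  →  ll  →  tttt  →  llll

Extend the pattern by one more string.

Apply φ to llll symbol by symbol: l→tt, l→tt, l→tt, l→tt; joined: tt tt tt tt.

tttttttt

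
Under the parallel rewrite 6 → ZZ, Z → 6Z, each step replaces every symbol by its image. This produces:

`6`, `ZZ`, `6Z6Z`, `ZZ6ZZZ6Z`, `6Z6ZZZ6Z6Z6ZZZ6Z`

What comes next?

ZZ6ZZZ6Z6Z6ZZZ6ZZZ6ZZZ6Z6Z6ZZZ6Z

φ(6Z6ZZZ6Z6Z6ZZZ6Z) expands symbol-by-symbol to ZZ 6Z ZZ 6Z 6Z 6Z ZZ 6Z ZZ 6Z ZZ 6Z 6Z 6Z ZZ 6Z; joining the 16 pieces gives the next term.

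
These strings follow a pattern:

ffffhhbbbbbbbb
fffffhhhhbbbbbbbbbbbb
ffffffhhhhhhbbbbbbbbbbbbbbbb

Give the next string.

Term n consists of n+2 f's, followed by 2n-2 h's, followed by 4n b's, where the shown terms are n = 2, 3, 4.
Setting n = 5 gives 7, 8, 20 characters in each block.

fffffffhhhhhhhhbbbbbbbbbbbbbbbbbbbb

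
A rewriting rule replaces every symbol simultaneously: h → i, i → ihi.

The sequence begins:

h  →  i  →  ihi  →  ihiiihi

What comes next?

ihiiihiihiihiiihi

Rewriting each symbol of ihiiihi: i→ihi, h→i, i→ihi, i→ihi, i→ihi, h→i, i→ihi, which concatenates to ihi i ihi ihi ihi i ihi.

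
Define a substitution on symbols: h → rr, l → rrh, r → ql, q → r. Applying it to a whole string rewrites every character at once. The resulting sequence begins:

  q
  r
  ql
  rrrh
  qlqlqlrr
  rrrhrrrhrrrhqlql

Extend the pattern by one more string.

Rewriting the 16 symbols of rrrhrrrhrrrhqlql one by one yields ql ql ql rr ql ql ql rr ql ql ql rr r rrh r rrh; concatenated:

qlqlqlrrqlqlqlrrqlqlqlrrrrrhrrrh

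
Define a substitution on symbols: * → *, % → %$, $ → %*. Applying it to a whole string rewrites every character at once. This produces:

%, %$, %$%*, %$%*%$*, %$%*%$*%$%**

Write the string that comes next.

%$%*%$*%$%**%$%*%$**

Apply φ to %$%*%$*%$%** symbol by symbol: %→%$, $→%*, %→%$, *→*, %→%$, $→%*, *→*, %→%$, $→%*, %→%$, *→*, *→*; joined: %$ %* %$ * %$ %* * %$ %* %$ * *.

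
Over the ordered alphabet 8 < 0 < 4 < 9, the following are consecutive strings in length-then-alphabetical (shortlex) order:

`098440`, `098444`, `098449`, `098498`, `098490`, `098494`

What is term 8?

098988

Stepping forward 2 times from 098494: 098494 → 098499, then the target.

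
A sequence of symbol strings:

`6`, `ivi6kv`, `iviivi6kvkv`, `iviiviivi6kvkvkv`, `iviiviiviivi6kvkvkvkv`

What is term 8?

Each term wraps the previous one in ivi on the left and kv on the right.
From iviiviiviivi6kvkvkvkv, 3 further steps: iviiviiviivi6kvkvkvkv → iviiviiviiviivi6kvkvkvkvkv → iviiviiviiviiviivi6kvkvkvkvkvkv → (answer).

iviiviiviiviiviiviivi6kvkvkvkvkvkvkv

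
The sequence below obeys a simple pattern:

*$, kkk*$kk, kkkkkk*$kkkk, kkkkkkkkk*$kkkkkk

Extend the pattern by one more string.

Every step adds kkk to the front and kk to the end of the previous string.
One more step from kkkkkkkkk*$kkkkkk gives the answer.

kkkkkkkkkkkk*$kkkkkkkk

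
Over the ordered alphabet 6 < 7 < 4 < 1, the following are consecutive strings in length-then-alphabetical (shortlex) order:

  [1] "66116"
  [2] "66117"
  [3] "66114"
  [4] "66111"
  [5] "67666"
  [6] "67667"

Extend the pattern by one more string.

67664

Treat 67667 as a base-4 numeral over the given alphabet and add one, carrying through any trailing 1's.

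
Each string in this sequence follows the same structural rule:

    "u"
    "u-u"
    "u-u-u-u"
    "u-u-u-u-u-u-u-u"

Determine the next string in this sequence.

Every step duplicates the string with '-' between the halves.
Doubling u-u-u-u-u-u-u-u with '-' between the halves:

u-u-u-u-u-u-u-u-u-u-u-u-u-u-u-u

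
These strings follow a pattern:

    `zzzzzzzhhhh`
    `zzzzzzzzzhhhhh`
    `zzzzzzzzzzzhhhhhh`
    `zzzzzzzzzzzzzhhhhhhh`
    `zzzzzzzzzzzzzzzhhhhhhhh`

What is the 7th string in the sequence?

Term n consists of 2n+1 z's, followed by n+1 h's, where the shown terms are n = 3, 4, 5, 6, 7.
For term 7, n = 9, so the run lengths are 19, 10.

zzzzzzzzzzzzzzzzzzzhhhhhhhhhh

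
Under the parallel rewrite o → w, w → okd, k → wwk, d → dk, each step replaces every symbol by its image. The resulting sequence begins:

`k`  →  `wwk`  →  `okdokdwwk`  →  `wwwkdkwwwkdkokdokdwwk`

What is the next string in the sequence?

Replace each of the 21 characters of wwwkdkwwwkdkokdokdwwk in place — okd okd okd wwk dk wwk okd okd okd wwk dk wwk w wwk dk w wwk dk okd okd wwk — and concatenate.

okdokdokdwwkdkwwkokdokdokdwwkdkwwkwwwkdkwwwkdkokdokdwwk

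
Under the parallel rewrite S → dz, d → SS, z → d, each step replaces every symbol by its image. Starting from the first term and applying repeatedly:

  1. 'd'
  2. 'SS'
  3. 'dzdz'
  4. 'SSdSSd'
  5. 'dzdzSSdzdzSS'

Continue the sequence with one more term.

SSdSSddzdzSSdSSddzdz

Apply φ to dzdzSSdzdzSS symbol by symbol: d→SS, z→d, d→SS, z→d, S→dz, S→dz, d→SS, z→d, d→SS, z→d, S→dz, S→dz; joined: SS d SS d dz dz SS d SS d dz dz.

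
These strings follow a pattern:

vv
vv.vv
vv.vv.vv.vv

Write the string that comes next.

vv.vv.vv.vv.vv.vv.vv.vv

s(k+1) = s(k)·.·s(k) — each term doubles the last with '.' between the halves.
So the next term is two copies of vv.vv.vv.vv with '.' between the halves.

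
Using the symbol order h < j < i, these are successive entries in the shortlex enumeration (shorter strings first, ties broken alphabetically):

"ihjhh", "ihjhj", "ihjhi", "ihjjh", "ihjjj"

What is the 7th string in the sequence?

ihjih

Stepping forward 2 times from ihjjj: ihjjj → ihjji, then the target.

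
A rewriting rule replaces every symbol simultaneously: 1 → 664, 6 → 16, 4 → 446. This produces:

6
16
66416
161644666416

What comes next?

Expanding 161644666416: 1→664, 6→16, 1→664, 6→16, 4→446, 4→446, 6→16, 6→16, 6→16, 4→446, 1→664, 6→16. Concatenated: 664 16 664 16 446 446 16 16 16 446 664 16.

664166641644644616161644666416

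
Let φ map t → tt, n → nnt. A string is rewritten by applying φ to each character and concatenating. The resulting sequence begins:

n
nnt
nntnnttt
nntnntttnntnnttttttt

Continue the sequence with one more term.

Rewriting the 20 symbols of nntnntttnntnnttttttt one by one yields nnt nnt tt nnt nnt tt tt tt nnt nnt tt nnt nnt tt tt tt tt tt tt tt; concatenated:

nntnntttnntnntttttttnntnntttnntnnttttttttttttttt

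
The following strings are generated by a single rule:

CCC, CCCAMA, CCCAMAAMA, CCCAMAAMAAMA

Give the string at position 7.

The strings grow by a fixed suffix AMA each time.
From CCCAMAAMAAMA, 3 further steps: CCCAMAAMAAMA → CCCAMAAMAAMAAMA → CCCAMAAMAAMAAMAAMA → (answer).

CCCAMAAMAAMAAMAAMAAMA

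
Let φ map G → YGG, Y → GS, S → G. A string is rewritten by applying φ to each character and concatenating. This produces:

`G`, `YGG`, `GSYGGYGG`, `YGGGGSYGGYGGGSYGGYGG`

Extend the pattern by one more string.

φ(YGGGGSYGGYGGGSYGGYGG) expands symbol-by-symbol to GS YGG YGG YGG YGG G GS YGG YGG GS YGG YGG YGG G GS YGG YGG GS YGG YGG; joining the 20 pieces gives the next term.

GSYGGYGGYGGYGGGGSYGGYGGGSYGGYGGYGGGGSYGGYGGGSYGGYGG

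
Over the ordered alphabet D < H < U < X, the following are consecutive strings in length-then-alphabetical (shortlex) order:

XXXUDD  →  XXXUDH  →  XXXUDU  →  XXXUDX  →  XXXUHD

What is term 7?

XXXUHU

Advancing 2 positions from XXXUHD through XXXUHD → XXXUHH reaches term 7.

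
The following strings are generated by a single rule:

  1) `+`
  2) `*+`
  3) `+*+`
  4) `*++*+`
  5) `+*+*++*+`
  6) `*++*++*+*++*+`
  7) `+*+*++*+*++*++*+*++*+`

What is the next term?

*++*++*+*++*++*+*++*+*++*++*+*++*+

Each term (from the third on) is the two preceding terms concatenated in order: term 3 = +·*+ = +*+.
The next term joins *++*++*+*++*+ and +*+*++*+*++*++*+*++*+.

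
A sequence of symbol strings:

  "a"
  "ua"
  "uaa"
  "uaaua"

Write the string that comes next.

From term 3 onward, concatenate the last term with the second-to-last: ua·a = uaa, uaa·ua = uaaua, …
The next term joins uaaua and uaa.

uaauauaa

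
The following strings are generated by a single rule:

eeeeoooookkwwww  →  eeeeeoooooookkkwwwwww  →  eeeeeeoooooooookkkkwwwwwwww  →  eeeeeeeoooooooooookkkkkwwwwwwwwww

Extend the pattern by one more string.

Reading off run lengths: e runs 4, 5, 6, 7; o runs 5, 7, 9, 11; k runs 2, 3, 4, 5; w runs 4, 6, 8, 10 — each is linear in n, where the shown terms are n = 2, 3, 4, 5.
Setting n = 6 gives 8, 13, 6, 12 characters in each block.

eeeeeeeeoooooooooooookkkkkkwwwwwwwwwwww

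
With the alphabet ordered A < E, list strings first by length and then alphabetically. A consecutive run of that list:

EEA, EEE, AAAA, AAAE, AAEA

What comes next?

AAEE

The successor of AAEA increments the rightmost position that isn't already E and resets every position after it to A.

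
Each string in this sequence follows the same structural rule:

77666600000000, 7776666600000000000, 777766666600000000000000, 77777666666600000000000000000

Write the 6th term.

The n-th term is n 7's then n+2 6's then 3n+2 0's, where the shown terms are n = 2, 3, 4, 5.
At n = 7 the blocks have lengths 7, 9, 23.

777777766666666600000000000000000000000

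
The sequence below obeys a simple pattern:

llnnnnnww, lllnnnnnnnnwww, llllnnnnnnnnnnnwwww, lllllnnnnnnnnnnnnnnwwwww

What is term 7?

The n-th term is n+1 l's then 3n+2 n's then n+1 w's (n = 1, 2, …).
At n = 7 the blocks have lengths 8, 23, 8.

llllllllnnnnnnnnnnnnnnnnnnnnnnnwwwwwwww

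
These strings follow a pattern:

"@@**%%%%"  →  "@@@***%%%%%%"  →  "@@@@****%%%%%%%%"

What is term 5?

Term n consists of n @'s, followed by n *'s, followed by 2n %'s, where the shown terms are n = 2, 3, 4.
Setting n = 6 gives 6, 6, 12 characters in each block.

@@@@@@******%%%%%%%%%%%%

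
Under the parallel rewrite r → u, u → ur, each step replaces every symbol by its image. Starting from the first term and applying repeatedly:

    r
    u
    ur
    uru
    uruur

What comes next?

Apply φ to uruur symbol by symbol: u→ur, r→u, u→ur, u→ur, r→u; joined: ur u ur ur u.

uruururu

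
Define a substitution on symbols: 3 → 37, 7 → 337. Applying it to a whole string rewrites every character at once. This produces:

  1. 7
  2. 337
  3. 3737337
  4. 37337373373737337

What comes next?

37337373733737337373733737337373373737337

Applying the rule to each of the 17 symbols of 37337373373737337 gives the pieces 37 337 37 37 337 37 337 37 37 337 37 337 37 337 37 37 337, which concatenate to the answer.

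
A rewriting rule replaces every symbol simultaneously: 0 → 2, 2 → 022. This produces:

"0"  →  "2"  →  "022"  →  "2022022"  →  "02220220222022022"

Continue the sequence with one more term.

Replace each of the 17 characters of 02220220222022022 in place — 2 022 022 022 2 022 022 2 022 022 022 2 022 022 2 022 022 — and concatenate.

20220220222022022202202202220220222022022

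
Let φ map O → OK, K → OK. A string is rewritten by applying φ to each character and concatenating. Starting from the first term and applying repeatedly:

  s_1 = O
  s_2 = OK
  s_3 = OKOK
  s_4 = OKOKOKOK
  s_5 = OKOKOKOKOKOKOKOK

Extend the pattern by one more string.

OKOKOKOKOKOKOKOKOKOKOKOKOKOKOKOK

φ(OKOKOKOKOKOKOKOK) expands symbol-by-symbol to OK OK OK OK OK OK OK OK OK OK OK OK OK OK OK OK; joining the 16 pieces gives the next term.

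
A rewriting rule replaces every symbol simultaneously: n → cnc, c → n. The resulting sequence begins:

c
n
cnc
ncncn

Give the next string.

Rewriting each symbol of ncncn: n→cnc, c→n, n→cnc, c→n, n→cnc, which concatenates to cnc n cnc n cnc.

cncncncncnc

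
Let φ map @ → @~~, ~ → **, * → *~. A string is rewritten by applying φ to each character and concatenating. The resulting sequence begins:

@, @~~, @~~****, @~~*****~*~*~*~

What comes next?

@~~*****~*~*~*~*~***~***~***~**

φ(@~~*****~*~*~*~) expands symbol-by-symbol to @~~ ** ** *~ *~ *~ *~ *~ ** *~ ** *~ ** *~ **; joining the 15 pieces gives the next term.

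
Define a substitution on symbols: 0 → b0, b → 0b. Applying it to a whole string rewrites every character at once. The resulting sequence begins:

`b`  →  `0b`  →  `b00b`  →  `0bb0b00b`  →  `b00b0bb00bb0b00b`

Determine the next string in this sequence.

Rewriting the 16 symbols of b00b0bb00bb0b00b one by one yields 0b b0 b0 0b b0 0b 0b b0 b0 0b 0b b0 0b b0 b0 0b; concatenated:

0bb0b00bb00b0bb0b00b0bb00bb0b00b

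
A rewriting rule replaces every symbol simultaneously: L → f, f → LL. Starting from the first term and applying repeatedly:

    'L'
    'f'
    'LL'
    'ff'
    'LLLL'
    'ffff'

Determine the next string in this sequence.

Expanding ffff: f→LL, f→LL, f→LL, f→LL. Concatenated: LL LL LL LL.

LLLLLLLL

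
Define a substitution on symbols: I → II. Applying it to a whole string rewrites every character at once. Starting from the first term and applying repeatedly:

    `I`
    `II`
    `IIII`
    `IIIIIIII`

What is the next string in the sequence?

IIIIIIIIIIIIIIII

Expanding IIIIIIII: I→II, I→II, I→II, I→II, I→II, I→II, I→II, I→II. Concatenated: II II II II II II II II.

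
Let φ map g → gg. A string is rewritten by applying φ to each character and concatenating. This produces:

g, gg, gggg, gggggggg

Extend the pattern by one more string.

Expanding gggggggg: g→gg, g→gg, g→gg, g→gg, g→gg, g→gg, g→gg, g→gg. Concatenated: gg gg gg gg gg gg gg gg.

gggggggggggggggg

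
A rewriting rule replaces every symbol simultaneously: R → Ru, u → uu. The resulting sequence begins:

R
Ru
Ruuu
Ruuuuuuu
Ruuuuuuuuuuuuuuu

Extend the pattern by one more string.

φ(Ruuuuuuuuuuuuuuu) expands symbol-by-symbol to Ru uu uu uu uu uu uu uu uu uu uu uu uu uu uu uu; joining the 16 pieces gives the next term.

Ruuuuuuuuuuuuuuuuuuuuuuuuuuuuuuu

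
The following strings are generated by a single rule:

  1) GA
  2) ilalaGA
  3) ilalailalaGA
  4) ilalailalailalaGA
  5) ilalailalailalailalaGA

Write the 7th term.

ilalailalailalailalailalailalaGA

Each term is the previous one with ilala prepended.
From ilalailalailalailalaGA, 2 further steps: ilalailalailalailalaGA → ilalailalailalailalailalaGA → (answer).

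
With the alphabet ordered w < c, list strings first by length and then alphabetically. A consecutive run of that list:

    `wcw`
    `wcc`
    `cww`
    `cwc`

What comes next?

ccw

The successor of cwc increments the rightmost position that isn't already c and resets every position after it to w.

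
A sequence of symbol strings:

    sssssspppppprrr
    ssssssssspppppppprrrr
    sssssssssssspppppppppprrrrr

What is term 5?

sssssssssssssssssspppppppppppppprrrrrrr

Reading off run lengths: s runs 6, 9, 12; p runs 6, 8, 10; r runs 3, 4, 5 — each is linear in n, where the shown terms are n = 2, 3, 4.
For term 5, n = 6, so the run lengths are 18, 14, 7.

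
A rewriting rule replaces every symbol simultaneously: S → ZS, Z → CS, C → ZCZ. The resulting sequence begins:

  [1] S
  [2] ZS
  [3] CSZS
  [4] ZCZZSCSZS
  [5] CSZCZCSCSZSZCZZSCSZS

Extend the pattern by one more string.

ZCZZSCSZCZCSZCZZSZCZZSCSZSCSZCZCSCSZSZCZZSCSZS

φ(CSZCZCSCSZSZCZZSCSZS) expands symbol-by-symbol to ZCZ ZS CS ZCZ CS ZCZ ZS ZCZ ZS CS ZS CS ZCZ CS CS ZS ZCZ ZS CS ZS; joining the 20 pieces gives the next term.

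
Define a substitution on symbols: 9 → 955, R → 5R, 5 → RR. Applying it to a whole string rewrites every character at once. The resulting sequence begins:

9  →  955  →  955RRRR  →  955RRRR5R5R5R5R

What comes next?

φ(955RRRR5R5R5R5R) expands symbol-by-symbol to 955 RR RR 5R 5R 5R 5R RR 5R RR 5R RR 5R RR 5R; joining the 15 pieces gives the next term.

955RRRR5R5R5R5RRR5RRR5RRR5RRR5R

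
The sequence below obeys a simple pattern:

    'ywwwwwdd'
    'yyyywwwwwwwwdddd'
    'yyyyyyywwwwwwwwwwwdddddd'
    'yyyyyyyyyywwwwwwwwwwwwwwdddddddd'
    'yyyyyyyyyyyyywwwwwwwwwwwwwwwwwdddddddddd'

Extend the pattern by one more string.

yyyyyyyyyyyyyyyywwwwwwwwwwwwwwwwwwwwdddddddddddd

Term n consists of 3n-2 y's, followed by 3n+2 w's, followed by 2n d's (n = 1, 2, …).
Setting n = 6 gives 16, 20, 12 characters in each block.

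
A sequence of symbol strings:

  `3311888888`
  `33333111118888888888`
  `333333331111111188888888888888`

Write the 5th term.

33333333333333111111111111118888888888888888888888

Each string has the form 3^{3n-1} 1^{3n-1} 8^{4n+2} (n = 1, 2, …).
Setting n = 5 gives 14, 14, 22 characters in each block.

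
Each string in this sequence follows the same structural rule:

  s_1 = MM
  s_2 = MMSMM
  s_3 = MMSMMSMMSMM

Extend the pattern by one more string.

Every step duplicates the string with 'S' between the halves.
So the next term is two copies of MMSMMSMMSMM with 'S' between the halves.

MMSMMSMMSMMSMMSMMSMMSMM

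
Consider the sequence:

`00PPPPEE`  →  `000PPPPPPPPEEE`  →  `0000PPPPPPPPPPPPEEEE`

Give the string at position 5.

000000PPPPPPPPPPPPPPPPPPPPEEEEEE

Term n consists of n+1 0's, followed by 4n P's, followed by n+1 E's (n = 1, 2, …).
At n = 5 the blocks have lengths 6, 20, 6.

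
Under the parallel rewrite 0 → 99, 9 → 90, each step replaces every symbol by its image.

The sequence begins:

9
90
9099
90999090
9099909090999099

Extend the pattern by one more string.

Rewriting the 16 symbols of 9099909090999099 one by one yields 90 99 90 90 90 99 90 99 90 99 90 90 90 99 90 90; concatenated:

90999090909990999099909090999090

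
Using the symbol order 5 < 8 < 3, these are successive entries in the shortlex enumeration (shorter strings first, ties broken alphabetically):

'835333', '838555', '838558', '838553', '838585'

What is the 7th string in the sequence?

Advancing 2 positions from 838585 through 838585 → 838588 reaches term 7.

838583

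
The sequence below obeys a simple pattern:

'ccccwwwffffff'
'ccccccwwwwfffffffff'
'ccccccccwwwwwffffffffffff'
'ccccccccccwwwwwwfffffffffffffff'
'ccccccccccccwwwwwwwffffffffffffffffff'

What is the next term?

Reading off run lengths: c runs 4, 6, 8, 10, 12; w runs 3, 4, 5, 6, 7; f runs 6, 9, 12, 15, 18 — each is linear in n, where the shown terms are n = 2, 3, 4, 5, 6.
Setting n = 7 gives 14, 8, 21 characters in each block.

ccccccccccccccwwwwwwwwfffffffffffffffffffff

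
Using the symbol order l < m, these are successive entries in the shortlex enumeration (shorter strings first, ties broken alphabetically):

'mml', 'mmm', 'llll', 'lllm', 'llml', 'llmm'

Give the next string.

Find the rightmost character of llmm below m, bump it to the next letter, and reset everything to its right to l.

lmll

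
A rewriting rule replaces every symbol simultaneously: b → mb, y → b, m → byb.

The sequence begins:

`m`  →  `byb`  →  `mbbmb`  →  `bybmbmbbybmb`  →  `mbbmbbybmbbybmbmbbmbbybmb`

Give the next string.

Applying the rule to each of the 25 symbols of mbbmbbybmbbybmbmbbmbbybmb gives the pieces byb mb mb byb mb mb b mb byb mb mb b mb byb mb byb mb mb byb mb mb b mb byb mb, which concatenate to the answer.

bybmbmbbybmbmbbmbbybmbmbbmbbybmbbybmbmbbybmbmbbmbbybmb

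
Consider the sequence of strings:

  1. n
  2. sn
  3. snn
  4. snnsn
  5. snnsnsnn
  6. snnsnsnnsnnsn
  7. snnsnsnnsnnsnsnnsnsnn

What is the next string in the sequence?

snnsnsnnsnnsnsnnsnsnnsnnsnsnnsnnsn

From term 3 onward, concatenate the last term with the second-to-last: sn·n = snn, snn·sn = snnsn, …
The next term joins snnsnsnnsnnsnsnnsnsnn and snnsnsnnsnnsn.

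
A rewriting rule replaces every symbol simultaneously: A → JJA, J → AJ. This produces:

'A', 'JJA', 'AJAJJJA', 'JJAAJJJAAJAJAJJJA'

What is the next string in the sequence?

Replace each of the 17 characters of JJAAJJJAAJAJAJJJA in place — AJ AJ JJA JJA AJ AJ AJ JJA JJA AJ JJA AJ JJA AJ AJ AJ JJA — and concatenate.

AJAJJJAJJAAJAJAJJJAJJAAJJJAAJJJAAJAJAJJJA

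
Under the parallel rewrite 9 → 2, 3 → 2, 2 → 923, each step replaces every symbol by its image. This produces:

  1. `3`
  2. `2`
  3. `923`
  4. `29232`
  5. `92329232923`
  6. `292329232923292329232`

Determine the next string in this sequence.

9232923292329232923292329232923292329232923

Applying the rule to each of the 21 symbols of 292329232923292329232 gives the pieces 923 2 923 2 923 2 923 2 923 2 923 2 923 2 923 2 923 2 923 2 923, which concatenate to the answer.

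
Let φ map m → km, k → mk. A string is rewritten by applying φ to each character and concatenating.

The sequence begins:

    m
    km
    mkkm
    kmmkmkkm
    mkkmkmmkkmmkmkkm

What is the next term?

φ(mkkmkmmkkmmkmkkm) expands symbol-by-symbol to km mk mk km mk km km mk mk km km mk km mk mk km; joining the 16 pieces gives the next term.

kmmkmkkmmkkmkmmkmkkmkmmkkmmkmkkm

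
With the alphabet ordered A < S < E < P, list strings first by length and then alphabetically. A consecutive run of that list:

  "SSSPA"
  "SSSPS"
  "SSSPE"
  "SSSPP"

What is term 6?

Advancing 2 positions from SSSPP through SSSPP → SSEAA reaches term 6.

SSEAS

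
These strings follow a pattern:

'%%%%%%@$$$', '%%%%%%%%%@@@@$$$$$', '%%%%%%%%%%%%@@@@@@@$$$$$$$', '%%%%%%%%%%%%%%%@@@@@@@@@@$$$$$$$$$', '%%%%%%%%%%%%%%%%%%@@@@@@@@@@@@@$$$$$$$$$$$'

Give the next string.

Each string has the form %^{3n+3} @^{3n-2} $^{2n+1} (n = 1, 2, …).
For the next term, n = 6, so the run lengths are 21, 16, 13.

%%%%%%%%%%%%%%%%%%%%%@@@@@@@@@@@@@@@@$$$$$$$$$$$$$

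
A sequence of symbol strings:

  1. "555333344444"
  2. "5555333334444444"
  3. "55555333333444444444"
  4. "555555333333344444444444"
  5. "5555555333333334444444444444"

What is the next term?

The n-th term is n 5's then n+1 3's then 2n-1 4's, where the shown terms are n = 3, 4, 5, 6, 7.
Setting n = 8 gives 8, 9, 15 characters in each block.

55555555333333333444444444444444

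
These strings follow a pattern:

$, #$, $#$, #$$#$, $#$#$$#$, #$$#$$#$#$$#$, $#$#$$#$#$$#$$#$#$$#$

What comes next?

#$$#$$#$#$$#$$#$#$$#$#$$#$$#$#$$#$

From term 3 onward, concatenate the second-to-last term with the last: $·#$ = $#$, #$·$#$ = #$$#$, …
The next term joins #$$#$$#$#$$#$ and $#$#$$#$#$$#$$#$#$$#$.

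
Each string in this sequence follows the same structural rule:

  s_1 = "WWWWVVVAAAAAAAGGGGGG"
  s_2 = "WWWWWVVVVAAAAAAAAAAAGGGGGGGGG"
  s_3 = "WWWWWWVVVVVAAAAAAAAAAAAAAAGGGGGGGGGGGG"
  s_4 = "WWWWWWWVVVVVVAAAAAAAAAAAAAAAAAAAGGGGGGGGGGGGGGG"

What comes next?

WWWWWWWWVVVVVVVAAAAAAAAAAAAAAAAAAAAAAAGGGGGGGGGGGGGGGGGG

Each string has the form W^{n+2} V^{n+1} A^{4n-1} G^{3n}, where the shown terms are n = 2, 3, 4, 5.
For the next term, n = 6, so the run lengths are 8, 7, 23, 18.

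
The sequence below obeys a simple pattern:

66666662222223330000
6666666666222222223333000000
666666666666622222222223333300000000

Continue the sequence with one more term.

66666666666666662222222222223333330000000000

The n-th term is 3n+1 6's then 2n+2 2's then n+1 3's then 2n 0's, where the shown terms are n = 2, 3, 4.
For the next term, n = 5, so the run lengths are 16, 12, 6, 10.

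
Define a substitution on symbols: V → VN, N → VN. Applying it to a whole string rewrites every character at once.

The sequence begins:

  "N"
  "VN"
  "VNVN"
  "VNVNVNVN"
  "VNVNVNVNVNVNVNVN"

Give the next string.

VNVNVNVNVNVNVNVNVNVNVNVNVNVNVNVN

φ(VNVNVNVNVNVNVNVN) expands symbol-by-symbol to VN VN VN VN VN VN VN VN VN VN VN VN VN VN VN VN; joining the 16 pieces gives the next term.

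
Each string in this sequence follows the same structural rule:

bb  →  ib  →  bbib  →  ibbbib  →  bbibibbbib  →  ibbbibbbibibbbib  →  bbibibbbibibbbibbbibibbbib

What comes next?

ibbbibbbibibbbibbbibibbbibibbbibbbibibbbib

This is a Fibonacci-style word recurrence s(k) = s(k−2)·s(k−1): e.g. bb·ib = bbib.
The next term joins ibbbibbbibibbbib and bbibibbbibibbbibbbibibbbib.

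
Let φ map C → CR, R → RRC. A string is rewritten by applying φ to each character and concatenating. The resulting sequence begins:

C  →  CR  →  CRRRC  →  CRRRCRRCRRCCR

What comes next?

CRRRCRRCRRCCRRRCRRCCRRRCRRCCRCRRRC

Applying the rule to each of the 13 symbols of CRRRCRRCRRCCR gives the pieces CR RRC RRC RRC CR RRC RRC CR RRC RRC CR CR RRC, which concatenate to the answer.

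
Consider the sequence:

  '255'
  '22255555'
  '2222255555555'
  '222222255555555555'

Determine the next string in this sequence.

22222222255555555555555

Reading off run lengths: 2 runs 1, 3, 5, 7; 5 runs 2, 5, 8, 11 — each is linear in n (n = 1, 2, …).
Setting n = 5 gives 9, 14 characters in each block.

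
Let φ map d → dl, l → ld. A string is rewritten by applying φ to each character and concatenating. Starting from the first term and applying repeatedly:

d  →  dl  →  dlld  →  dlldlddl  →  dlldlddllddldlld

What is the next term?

dlldlddllddldlldlddldllddlldlddl

φ(dlldlddllddldlld) expands symbol-by-symbol to dl ld ld dl ld dl dl ld ld dl dl ld dl ld ld dl; joining the 16 pieces gives the next term.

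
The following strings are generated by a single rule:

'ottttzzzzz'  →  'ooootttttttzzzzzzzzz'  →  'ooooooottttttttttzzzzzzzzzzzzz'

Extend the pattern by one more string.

ooooooooootttttttttttttzzzzzzzzzzzzzzzzz

Reading off run lengths: o runs 1, 4, 7; t runs 4, 7, 10; z runs 5, 9, 13 — each is linear in n (n = 1, 2, …).
At n = 4 the blocks have lengths 10, 13, 17.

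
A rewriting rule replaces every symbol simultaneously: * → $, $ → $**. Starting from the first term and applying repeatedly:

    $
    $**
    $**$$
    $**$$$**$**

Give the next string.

Rewriting each symbol of $**$$$**$**: $→$**, *→$, *→$, $→$**, $→$**, $→$**, *→$, *→$, $→$**, *→$, *→$, which concatenates to $** $ $ $** $** $** $ $ $** $ $.

$**$$$**$**$**$$$**$$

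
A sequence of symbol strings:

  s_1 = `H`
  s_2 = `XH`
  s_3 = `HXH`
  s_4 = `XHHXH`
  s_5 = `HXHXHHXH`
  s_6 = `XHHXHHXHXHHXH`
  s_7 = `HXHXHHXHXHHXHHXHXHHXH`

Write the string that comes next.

XHHXHHXHXHHXHHXHXHHXHXHHXHHXHXHHXH

From term 3 onward, concatenate the second-to-last term with the last: H·XH = HXH, XH·HXH = XHHXH, …
So term 8 is XHHXHHXHXHHXH·HXHXHHXHXHHXHHXHXHHXH.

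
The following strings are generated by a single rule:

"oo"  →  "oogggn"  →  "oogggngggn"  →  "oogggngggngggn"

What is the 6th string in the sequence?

Each term is the previous one with gggn appended.
From oogggngggngggn, 2 further steps: oogggngggngggn → oogggngggngggngggn → (answer).

oogggngggngggngggngggn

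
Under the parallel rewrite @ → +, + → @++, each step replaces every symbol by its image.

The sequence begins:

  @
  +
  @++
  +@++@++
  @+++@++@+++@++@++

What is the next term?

Applying the rule to each of the 17 symbols of @+++@++@+++@++@++ gives the pieces + @++ @++ @++ + @++ @++ + @++ @++ @++ + @++ @++ + @++ @++, which concatenate to the answer.

+@++@++@+++@++@+++@++@++@+++@++@+++@++@++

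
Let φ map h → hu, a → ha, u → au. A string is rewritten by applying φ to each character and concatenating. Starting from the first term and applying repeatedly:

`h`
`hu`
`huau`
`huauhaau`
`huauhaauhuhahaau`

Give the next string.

huauhaauhuhahaauhuauhuhahuhahaau

Replace each of the 16 characters of huauhaauhuhahaau in place — hu au ha au hu ha ha au hu au hu ha hu ha ha au — and concatenate.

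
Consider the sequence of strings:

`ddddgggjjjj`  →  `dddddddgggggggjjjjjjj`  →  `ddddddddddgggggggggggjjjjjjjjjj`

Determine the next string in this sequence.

Reading off run lengths: d runs 4, 7, 10; g runs 3, 7, 11; j runs 4, 7, 10 — each is linear in n (n = 1, 2, …).
For the next term, n = 4, so the run lengths are 13, 15, 13.

dddddddddddddgggggggggggggggjjjjjjjjjjjjj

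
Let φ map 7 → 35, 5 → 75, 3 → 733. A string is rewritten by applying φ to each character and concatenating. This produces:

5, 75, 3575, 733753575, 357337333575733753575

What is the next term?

733753573373335733733733753575357337333575733753575

Replace each of the 21 characters of 357337333575733753575 in place — 733 75 35 733 733 35 733 733 733 75 35 75 35 733 733 35 75 733 75 35 75 — and concatenate.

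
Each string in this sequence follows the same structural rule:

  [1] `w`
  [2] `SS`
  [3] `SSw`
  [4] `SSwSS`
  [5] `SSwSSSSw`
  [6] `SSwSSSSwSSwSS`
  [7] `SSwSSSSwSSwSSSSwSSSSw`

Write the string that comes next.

SSwSSSSwSSwSSSSwSSSSwSSwSSSSwSSwSS

This is a Fibonacci-style word recurrence s(k) = s(k−1)·s(k−2): e.g. SS·w = SSw.
So term 8 is SSwSSSSwSSwSSSSwSSSSw·SSwSSSSwSSwSS.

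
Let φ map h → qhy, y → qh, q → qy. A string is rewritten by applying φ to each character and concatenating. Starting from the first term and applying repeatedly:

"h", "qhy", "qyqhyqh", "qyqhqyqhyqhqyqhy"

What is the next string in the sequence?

Rewriting the 16 symbols of qyqhqyqhyqhqyqhy one by one yields qy qh qy qhy qy qh qy qhy qh qy qhy qy qh qy qhy qh; concatenated:

qyqhqyqhyqyqhqyqhyqhqyqhyqyqhqyqhyqh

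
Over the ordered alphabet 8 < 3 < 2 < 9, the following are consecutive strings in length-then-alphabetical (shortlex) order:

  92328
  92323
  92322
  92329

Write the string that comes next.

Treat 92329 as a base-4 numeral over the given alphabet and add one, carrying through any trailing 9's.

92398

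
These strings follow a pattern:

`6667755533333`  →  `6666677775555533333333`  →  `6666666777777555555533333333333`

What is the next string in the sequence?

Each string has the form 6^{2n+1} 7^{2n} 5^{2n+1} 3^{3n+2} (n = 1, 2, …).
For the next term, n = 4, so the run lengths are 9, 8, 9, 14.

6666666667777777755555555533333333333333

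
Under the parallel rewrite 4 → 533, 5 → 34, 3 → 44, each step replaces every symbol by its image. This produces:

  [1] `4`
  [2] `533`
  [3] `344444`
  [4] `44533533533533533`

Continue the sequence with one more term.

Rewriting the 17 symbols of 44533533533533533 one by one yields 533 533 34 44 44 34 44 44 34 44 44 34 44 44 34 44 44; concatenated:

533533344444344444344444344444344444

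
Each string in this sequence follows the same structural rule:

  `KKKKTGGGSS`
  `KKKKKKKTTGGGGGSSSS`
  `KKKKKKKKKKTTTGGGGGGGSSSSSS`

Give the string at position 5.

KKKKKKKKKKKKKKKKTTTTTGGGGGGGGGGGSSSSSSSSSS

Term n consists of 3n+1 K's, followed by n T's, followed by 2n+1 G's, followed by 2n S's (n = 1, 2, …).
Setting n = 5 gives 16, 5, 11, 10 characters in each block.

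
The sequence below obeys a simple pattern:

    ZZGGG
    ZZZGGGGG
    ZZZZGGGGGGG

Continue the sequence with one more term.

ZZZZZGGGGGGGGG

The n-th term is n Z's then 2n-1 G's, where the shown terms are n = 2, 3, 4.
At n = 5 the blocks have lengths 5, 9.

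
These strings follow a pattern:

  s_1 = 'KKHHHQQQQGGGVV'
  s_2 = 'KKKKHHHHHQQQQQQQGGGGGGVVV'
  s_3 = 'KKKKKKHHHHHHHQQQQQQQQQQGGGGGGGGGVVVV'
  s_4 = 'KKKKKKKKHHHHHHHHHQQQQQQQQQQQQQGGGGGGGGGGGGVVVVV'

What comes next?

KKKKKKKKKKHHHHHHHHHHHQQQQQQQQQQQQQQQQGGGGGGGGGGGGGGGVVVVVV

Each string has the form K^{2n} H^{2n+1} Q^{3n+1} G^{3n} V^{n+1} (n = 1, 2, …).
For the next term, n = 5, so the run lengths are 10, 11, 16, 15, 6.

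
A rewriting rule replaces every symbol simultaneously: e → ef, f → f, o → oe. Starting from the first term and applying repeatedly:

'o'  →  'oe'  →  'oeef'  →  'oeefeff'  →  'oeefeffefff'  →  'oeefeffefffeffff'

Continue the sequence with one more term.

Replace each of the 16 characters of oeefeffefffeffff in place — oe ef ef f ef f f ef f f f ef f f f f — and concatenate.

oeefeffefffeffffefffff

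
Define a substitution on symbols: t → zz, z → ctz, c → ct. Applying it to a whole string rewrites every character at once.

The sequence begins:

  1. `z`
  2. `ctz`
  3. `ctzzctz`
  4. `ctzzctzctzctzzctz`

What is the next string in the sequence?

Rewriting the 17 symbols of ctzzctzctzctzzctz one by one yields ct zz ctz ctz ct zz ctz ct zz ctz ct zz ctz ctz ct zz ctz; concatenated:

ctzzctzctzctzzctzctzzctzctzzctzctzctzzctz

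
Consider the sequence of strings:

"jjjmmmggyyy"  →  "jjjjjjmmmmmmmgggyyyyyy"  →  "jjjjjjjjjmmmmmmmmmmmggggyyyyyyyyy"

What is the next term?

jjjjjjjjjjjjmmmmmmmmmmmmmmmgggggyyyyyyyyyyyy

Each string has the form j^{3n} m^{4n-1} g^{n+1} y^{3n} (n = 1, 2, …).
For the next term, n = 4, so the run lengths are 12, 15, 5, 12.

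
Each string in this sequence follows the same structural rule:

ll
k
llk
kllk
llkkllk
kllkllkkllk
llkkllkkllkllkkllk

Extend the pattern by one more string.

This is a Fibonacci-style word recurrence s(k) = s(k−2)·s(k−1): e.g. ll·k = llk.
So term 8 is kllkllkkllk·llkkllkkllkllkkllk.

kllkllkkllkllkkllkkllkllkkllk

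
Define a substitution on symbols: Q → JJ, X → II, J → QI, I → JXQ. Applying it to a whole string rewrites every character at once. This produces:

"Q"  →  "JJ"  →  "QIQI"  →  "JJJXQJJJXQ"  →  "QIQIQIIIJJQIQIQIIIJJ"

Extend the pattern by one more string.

Replace each of the 20 characters of QIQIQIIIJJQIQIQIIIJJ in place — JJ JXQ JJ JXQ JJ JXQ JXQ JXQ QI QI JJ JXQ JJ JXQ JJ JXQ JXQ JXQ QI QI — and concatenate.

JJJXQJJJXQJJJXQJXQJXQQIQIJJJXQJJJXQJJJXQJXQJXQQIQI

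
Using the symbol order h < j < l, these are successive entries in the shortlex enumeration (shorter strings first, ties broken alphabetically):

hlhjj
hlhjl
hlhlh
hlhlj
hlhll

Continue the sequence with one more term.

Find the rightmost character of hlhll below l, bump it to the next letter, and reset everything to its right to h.

hljhh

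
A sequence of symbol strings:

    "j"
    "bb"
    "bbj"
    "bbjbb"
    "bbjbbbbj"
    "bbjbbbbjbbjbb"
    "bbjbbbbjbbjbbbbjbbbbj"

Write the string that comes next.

bbjbbbbjbbjbbbbjbbbbjbbjbbbbjbbjbb

From term 3 onward, concatenate the last term with the second-to-last: bb·j = bbj, bbj·bb = bbjbb, …
Continuing: bbjbbbbjbbjbbbbjbbbbj · bbjbbbbjbbjbb gives term 8.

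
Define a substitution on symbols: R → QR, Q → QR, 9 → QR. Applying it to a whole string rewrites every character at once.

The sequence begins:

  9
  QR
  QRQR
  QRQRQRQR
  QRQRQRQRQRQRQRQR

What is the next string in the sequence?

Applying the rule to each of the 16 symbols of QRQRQRQRQRQRQRQR gives the pieces QR QR QR QR QR QR QR QR QR QR QR QR QR QR QR QR, which concatenate to the answer.

QRQRQRQRQRQRQRQRQRQRQRQRQRQRQRQR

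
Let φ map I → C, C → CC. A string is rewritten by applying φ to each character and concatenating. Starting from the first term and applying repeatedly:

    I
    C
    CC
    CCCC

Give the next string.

CCCCCCCC

Rewriting each symbol of CCCC: C→CC, C→CC, C→CC, C→CC, which concatenates to CC CC CC CC.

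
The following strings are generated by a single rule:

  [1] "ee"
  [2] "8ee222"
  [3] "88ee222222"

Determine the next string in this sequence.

888ee222222222

Every step adds 8 to the front and 222 to the end of the previous string.
One more step from 88ee222222 gives the answer.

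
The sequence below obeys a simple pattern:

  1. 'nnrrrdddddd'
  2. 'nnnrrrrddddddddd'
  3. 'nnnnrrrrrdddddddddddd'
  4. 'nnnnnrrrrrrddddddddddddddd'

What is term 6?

nnnnnnnrrrrrrrrddddddddddddddddddddd

Reading off run lengths: n runs 2, 3, 4, 5; r runs 3, 4, 5, 6; d runs 6, 9, 12, 15 — each is linear in n (n = 1, 2, …).
At n = 6 the blocks have lengths 7, 8, 21.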